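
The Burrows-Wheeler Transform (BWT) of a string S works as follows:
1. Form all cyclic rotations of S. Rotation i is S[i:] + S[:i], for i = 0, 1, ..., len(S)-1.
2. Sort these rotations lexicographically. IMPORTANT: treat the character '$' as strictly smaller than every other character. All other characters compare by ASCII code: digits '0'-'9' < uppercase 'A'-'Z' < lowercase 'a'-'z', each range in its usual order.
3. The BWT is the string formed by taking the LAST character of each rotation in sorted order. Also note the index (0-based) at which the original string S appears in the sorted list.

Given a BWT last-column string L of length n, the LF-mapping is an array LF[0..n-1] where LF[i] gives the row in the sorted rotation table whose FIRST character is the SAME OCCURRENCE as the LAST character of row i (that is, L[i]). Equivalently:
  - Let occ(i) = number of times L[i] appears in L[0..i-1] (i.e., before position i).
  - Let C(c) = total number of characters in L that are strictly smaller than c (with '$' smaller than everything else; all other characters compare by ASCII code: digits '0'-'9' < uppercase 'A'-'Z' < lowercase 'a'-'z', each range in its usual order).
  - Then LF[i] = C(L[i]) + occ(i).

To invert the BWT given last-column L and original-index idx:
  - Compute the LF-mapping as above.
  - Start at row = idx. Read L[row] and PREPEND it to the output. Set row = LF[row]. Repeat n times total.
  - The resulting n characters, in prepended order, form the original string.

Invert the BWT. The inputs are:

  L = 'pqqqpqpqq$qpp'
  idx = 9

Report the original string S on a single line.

LF mapping: 1 6 7 8 2 9 3 10 11 0 12 4 5
Walk LF starting at row 9, prepending L[row]:
  step 1: row=9, L[9]='$', prepend. Next row=LF[9]=0
  step 2: row=0, L[0]='p', prepend. Next row=LF[0]=1
  step 3: row=1, L[1]='q', prepend. Next row=LF[1]=6
  step 4: row=6, L[6]='p', prepend. Next row=LF[6]=3
  step 5: row=3, L[3]='q', prepend. Next row=LF[3]=8
  step 6: row=8, L[8]='q', prepend. Next row=LF[8]=11
  step 7: row=11, L[11]='p', prepend. Next row=LF[11]=4
  step 8: row=4, L[4]='p', prepend. Next row=LF[4]=2
  step 9: row=2, L[2]='q', prepend. Next row=LF[2]=7
  step 10: row=7, L[7]='q', prepend. Next row=LF[7]=10
  step 11: row=10, L[10]='q', prepend. Next row=LF[10]=12
  step 12: row=12, L[12]='p', prepend. Next row=LF[12]=5
  step 13: row=5, L[5]='q', prepend. Next row=LF[5]=9
Reversed output: qpqqqppqqpqp$

Answer: qpqqqppqqpqp$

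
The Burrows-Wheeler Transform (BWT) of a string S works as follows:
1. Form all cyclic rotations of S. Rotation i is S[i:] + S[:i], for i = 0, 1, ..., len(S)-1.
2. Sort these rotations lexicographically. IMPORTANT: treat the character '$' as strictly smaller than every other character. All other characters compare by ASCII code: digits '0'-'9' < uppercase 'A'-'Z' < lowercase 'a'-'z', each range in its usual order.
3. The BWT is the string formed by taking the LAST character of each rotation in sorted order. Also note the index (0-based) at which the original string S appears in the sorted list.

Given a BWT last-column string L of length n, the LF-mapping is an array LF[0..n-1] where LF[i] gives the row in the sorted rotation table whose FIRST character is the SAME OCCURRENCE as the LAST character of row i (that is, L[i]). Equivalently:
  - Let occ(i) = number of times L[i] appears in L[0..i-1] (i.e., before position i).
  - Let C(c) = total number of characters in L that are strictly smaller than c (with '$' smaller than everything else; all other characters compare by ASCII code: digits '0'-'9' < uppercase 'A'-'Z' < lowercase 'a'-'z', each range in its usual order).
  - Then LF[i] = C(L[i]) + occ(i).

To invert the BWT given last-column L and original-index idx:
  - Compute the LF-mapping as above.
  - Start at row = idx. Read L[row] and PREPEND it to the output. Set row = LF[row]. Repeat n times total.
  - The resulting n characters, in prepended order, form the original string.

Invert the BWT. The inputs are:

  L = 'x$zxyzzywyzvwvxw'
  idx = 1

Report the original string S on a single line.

Answer: vyywzvzwzyxwxzx$

Derivation:
LF mapping: 6 0 12 7 9 13 14 10 3 11 15 1 4 2 8 5
Walk LF starting at row 1, prepending L[row]:
  step 1: row=1, L[1]='$', prepend. Next row=LF[1]=0
  step 2: row=0, L[0]='x', prepend. Next row=LF[0]=6
  step 3: row=6, L[6]='z', prepend. Next row=LF[6]=14
  step 4: row=14, L[14]='x', prepend. Next row=LF[14]=8
  step 5: row=8, L[8]='w', prepend. Next row=LF[8]=3
  step 6: row=3, L[3]='x', prepend. Next row=LF[3]=7
  step 7: row=7, L[7]='y', prepend. Next row=LF[7]=10
  step 8: row=10, L[10]='z', prepend. Next row=LF[10]=15
  step 9: row=15, L[15]='w', prepend. Next row=LF[15]=5
  step 10: row=5, L[5]='z', prepend. Next row=LF[5]=13
  step 11: row=13, L[13]='v', prepend. Next row=LF[13]=2
  step 12: row=2, L[2]='z', prepend. Next row=LF[2]=12
  step 13: row=12, L[12]='w', prepend. Next row=LF[12]=4
  step 14: row=4, L[4]='y', prepend. Next row=LF[4]=9
  step 15: row=9, L[9]='y', prepend. Next row=LF[9]=11
  step 16: row=11, L[11]='v', prepend. Next row=LF[11]=1
Reversed output: vyywzvzwzyxwxzx$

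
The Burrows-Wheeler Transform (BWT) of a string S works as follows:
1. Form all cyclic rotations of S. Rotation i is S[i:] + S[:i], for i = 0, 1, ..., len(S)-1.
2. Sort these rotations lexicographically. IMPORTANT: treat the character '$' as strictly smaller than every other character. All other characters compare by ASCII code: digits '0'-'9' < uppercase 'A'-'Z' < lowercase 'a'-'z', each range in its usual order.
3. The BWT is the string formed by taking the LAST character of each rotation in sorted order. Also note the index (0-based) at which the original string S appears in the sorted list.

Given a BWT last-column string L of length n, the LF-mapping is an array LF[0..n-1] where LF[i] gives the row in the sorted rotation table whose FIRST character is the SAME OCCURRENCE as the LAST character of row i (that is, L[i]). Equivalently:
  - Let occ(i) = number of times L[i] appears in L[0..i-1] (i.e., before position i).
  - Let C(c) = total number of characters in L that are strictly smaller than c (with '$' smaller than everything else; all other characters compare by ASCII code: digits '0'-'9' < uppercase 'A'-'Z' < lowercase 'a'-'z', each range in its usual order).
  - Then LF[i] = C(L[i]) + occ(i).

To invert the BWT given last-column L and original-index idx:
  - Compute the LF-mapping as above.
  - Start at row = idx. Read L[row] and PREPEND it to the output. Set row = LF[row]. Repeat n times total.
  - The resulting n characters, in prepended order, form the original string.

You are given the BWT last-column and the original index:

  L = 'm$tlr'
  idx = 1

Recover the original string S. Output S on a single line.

LF mapping: 2 0 4 1 3
Walk LF starting at row 1, prepending L[row]:
  step 1: row=1, L[1]='$', prepend. Next row=LF[1]=0
  step 2: row=0, L[0]='m', prepend. Next row=LF[0]=2
  step 3: row=2, L[2]='t', prepend. Next row=LF[2]=4
  step 4: row=4, L[4]='r', prepend. Next row=LF[4]=3
  step 5: row=3, L[3]='l', prepend. Next row=LF[3]=1
Reversed output: lrtm$

Answer: lrtm$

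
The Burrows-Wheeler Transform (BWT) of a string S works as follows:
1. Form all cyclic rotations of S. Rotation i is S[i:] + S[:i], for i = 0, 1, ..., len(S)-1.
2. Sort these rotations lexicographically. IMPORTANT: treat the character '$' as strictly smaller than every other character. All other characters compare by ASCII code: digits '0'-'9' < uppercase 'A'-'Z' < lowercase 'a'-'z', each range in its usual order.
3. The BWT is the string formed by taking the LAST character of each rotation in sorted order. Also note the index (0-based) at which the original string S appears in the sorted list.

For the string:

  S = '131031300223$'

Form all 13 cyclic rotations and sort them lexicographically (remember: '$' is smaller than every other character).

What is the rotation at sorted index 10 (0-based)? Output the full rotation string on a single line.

Answer: 300223$131031

Derivation:
All 13 rotations (rotation i = S[i:]+S[:i]):
  rot[0] = 131031300223$
  rot[1] = 31031300223$1
  rot[2] = 1031300223$13
  rot[3] = 031300223$131
  rot[4] = 31300223$1310
  rot[5] = 1300223$13103
  rot[6] = 300223$131031
  rot[7] = 00223$1310313
  rot[8] = 0223$13103130
  rot[9] = 223$131031300
  rot[10] = 23$1310313002
  rot[11] = 3$13103130022
  rot[12] = $131031300223
Sorted (with $ < everything):
  sorted[0] = $131031300223
  sorted[1] = 00223$1310313
  sorted[2] = 0223$13103130
  sorted[3] = 031300223$131
  sorted[4] = 1031300223$13
  sorted[5] = 1300223$13103
  sorted[6] = 131031300223$
  sorted[7] = 223$131031300
  sorted[8] = 23$1310313002
  sorted[9] = 3$13103130022
  sorted[10] = 300223$131031
  sorted[11] = 31031300223$1
  sorted[12] = 31300223$1310
sorted[10] = 300223$131031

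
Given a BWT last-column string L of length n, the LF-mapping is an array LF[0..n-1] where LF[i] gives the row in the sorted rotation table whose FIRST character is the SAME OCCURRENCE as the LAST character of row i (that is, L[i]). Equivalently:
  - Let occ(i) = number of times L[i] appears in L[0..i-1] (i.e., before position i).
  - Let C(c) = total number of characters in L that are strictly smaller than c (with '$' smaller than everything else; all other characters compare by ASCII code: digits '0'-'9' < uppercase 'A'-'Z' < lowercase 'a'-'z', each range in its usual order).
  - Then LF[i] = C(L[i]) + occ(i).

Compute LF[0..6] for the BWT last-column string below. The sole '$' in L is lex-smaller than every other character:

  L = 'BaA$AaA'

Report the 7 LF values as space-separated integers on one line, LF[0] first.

Answer: 4 5 1 0 2 6 3

Derivation:
Char counts: '$':1, 'A':3, 'B':1, 'a':2
C (first-col start): C('$')=0, C('A')=1, C('B')=4, C('a')=5
L[0]='B': occ=0, LF[0]=C('B')+0=4+0=4
L[1]='a': occ=0, LF[1]=C('a')+0=5+0=5
L[2]='A': occ=0, LF[2]=C('A')+0=1+0=1
L[3]='$': occ=0, LF[3]=C('$')+0=0+0=0
L[4]='A': occ=1, LF[4]=C('A')+1=1+1=2
L[5]='a': occ=1, LF[5]=C('a')+1=5+1=6
L[6]='A': occ=2, LF[6]=C('A')+2=1+2=3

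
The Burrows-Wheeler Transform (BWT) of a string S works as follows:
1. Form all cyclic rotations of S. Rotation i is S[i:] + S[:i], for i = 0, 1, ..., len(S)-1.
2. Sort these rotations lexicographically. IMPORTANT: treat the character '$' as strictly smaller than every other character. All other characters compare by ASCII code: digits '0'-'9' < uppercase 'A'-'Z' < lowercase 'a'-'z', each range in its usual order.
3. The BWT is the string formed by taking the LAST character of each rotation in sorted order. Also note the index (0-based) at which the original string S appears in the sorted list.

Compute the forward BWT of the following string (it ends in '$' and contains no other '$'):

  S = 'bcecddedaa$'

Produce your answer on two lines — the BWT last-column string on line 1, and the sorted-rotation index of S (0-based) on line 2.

Answer: aad$ebecdcd
3

Derivation:
All 11 rotations (rotation i = S[i:]+S[:i]):
  rot[0] = bcecddedaa$
  rot[1] = cecddedaa$b
  rot[2] = ecddedaa$bc
  rot[3] = cddedaa$bce
  rot[4] = ddedaa$bcec
  rot[5] = dedaa$bcecd
  rot[6] = edaa$bcecdd
  rot[7] = daa$bcecdde
  rot[8] = aa$bcecdded
  rot[9] = a$bcecddeda
  rot[10] = $bcecddedaa
Sorted (with $ < everything):
  sorted[0] = $bcecddedaa  (last char: 'a')
  sorted[1] = a$bcecddeda  (last char: 'a')
  sorted[2] = aa$bcecdded  (last char: 'd')
  sorted[3] = bcecddedaa$  (last char: '$')
  sorted[4] = cddedaa$bce  (last char: 'e')
  sorted[5] = cecddedaa$b  (last char: 'b')
  sorted[6] = daa$bcecdde  (last char: 'e')
  sorted[7] = ddedaa$bcec  (last char: 'c')
  sorted[8] = dedaa$bcecd  (last char: 'd')
  sorted[9] = ecddedaa$bc  (last char: 'c')
  sorted[10] = edaa$bcecdd  (last char: 'd')
Last column: aad$ebecdcd
Original string S is at sorted index 3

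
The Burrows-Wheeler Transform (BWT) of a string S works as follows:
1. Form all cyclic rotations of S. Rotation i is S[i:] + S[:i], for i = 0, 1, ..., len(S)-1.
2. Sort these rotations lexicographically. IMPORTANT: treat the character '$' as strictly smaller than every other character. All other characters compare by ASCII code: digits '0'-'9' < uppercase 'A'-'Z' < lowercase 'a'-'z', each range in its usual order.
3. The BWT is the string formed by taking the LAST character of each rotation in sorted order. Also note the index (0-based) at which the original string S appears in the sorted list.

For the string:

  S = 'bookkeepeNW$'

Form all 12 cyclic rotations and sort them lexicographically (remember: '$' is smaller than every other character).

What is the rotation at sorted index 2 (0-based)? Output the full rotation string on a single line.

All 12 rotations (rotation i = S[i:]+S[:i]):
  rot[0] = bookkeepeNW$
  rot[1] = ookkeepeNW$b
  rot[2] = okkeepeNW$bo
  rot[3] = kkeepeNW$boo
  rot[4] = keepeNW$book
  rot[5] = eepeNW$bookk
  rot[6] = epeNW$bookke
  rot[7] = peNW$bookkee
  rot[8] = eNW$bookkeep
  rot[9] = NW$bookkeepe
  rot[10] = W$bookkeepeN
  rot[11] = $bookkeepeNW
Sorted (with $ < everything):
  sorted[0] = $bookkeepeNW
  sorted[1] = NW$bookkeepe
  sorted[2] = W$bookkeepeN
  sorted[3] = bookkeepeNW$
  sorted[4] = eNW$bookkeep
  sorted[5] = eepeNW$bookk
  sorted[6] = epeNW$bookke
  sorted[7] = keepeNW$book
  sorted[8] = kkeepeNW$boo
  sorted[9] = okkeepeNW$bo
  sorted[10] = ookkeepeNW$b
  sorted[11] = peNW$bookkee
sorted[2] = W$bookkeepeN

Answer: W$bookkeepeN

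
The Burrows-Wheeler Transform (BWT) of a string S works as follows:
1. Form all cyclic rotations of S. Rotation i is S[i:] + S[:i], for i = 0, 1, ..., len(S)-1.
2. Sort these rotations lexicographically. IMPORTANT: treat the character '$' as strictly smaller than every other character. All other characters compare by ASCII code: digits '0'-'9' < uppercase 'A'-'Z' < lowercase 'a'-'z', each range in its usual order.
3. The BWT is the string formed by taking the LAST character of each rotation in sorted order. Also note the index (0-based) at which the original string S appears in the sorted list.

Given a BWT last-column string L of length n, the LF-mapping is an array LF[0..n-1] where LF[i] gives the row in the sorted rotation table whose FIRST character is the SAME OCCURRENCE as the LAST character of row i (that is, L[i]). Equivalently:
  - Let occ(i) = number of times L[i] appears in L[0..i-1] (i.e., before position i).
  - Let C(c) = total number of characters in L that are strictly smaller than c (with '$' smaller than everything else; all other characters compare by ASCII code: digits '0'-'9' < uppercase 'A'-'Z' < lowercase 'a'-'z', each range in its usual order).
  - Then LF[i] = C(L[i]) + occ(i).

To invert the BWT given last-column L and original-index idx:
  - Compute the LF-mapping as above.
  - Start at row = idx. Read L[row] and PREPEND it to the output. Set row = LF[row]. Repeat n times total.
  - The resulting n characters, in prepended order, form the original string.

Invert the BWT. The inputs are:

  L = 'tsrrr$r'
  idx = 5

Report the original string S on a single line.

LF mapping: 6 5 1 2 3 0 4
Walk LF starting at row 5, prepending L[row]:
  step 1: row=5, L[5]='$', prepend. Next row=LF[5]=0
  step 2: row=0, L[0]='t', prepend. Next row=LF[0]=6
  step 3: row=6, L[6]='r', prepend. Next row=LF[6]=4
  step 4: row=4, L[4]='r', prepend. Next row=LF[4]=3
  step 5: row=3, L[3]='r', prepend. Next row=LF[3]=2
  step 6: row=2, L[2]='r', prepend. Next row=LF[2]=1
  step 7: row=1, L[1]='s', prepend. Next row=LF[1]=5
Reversed output: srrrrt$

Answer: srrrrt$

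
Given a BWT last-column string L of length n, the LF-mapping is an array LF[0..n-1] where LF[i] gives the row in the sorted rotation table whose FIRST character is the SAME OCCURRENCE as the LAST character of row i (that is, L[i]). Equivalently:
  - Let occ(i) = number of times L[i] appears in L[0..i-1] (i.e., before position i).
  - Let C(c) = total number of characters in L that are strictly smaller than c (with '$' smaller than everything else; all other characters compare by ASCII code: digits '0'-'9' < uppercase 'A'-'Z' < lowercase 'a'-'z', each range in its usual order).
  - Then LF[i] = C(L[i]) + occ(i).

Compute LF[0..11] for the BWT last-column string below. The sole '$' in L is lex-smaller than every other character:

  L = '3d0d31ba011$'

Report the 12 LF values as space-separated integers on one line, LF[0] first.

Char counts: '$':1, '0':2, '1':3, '3':2, 'a':1, 'b':1, 'd':2
C (first-col start): C('$')=0, C('0')=1, C('1')=3, C('3')=6, C('a')=8, C('b')=9, C('d')=10
L[0]='3': occ=0, LF[0]=C('3')+0=6+0=6
L[1]='d': occ=0, LF[1]=C('d')+0=10+0=10
L[2]='0': occ=0, LF[2]=C('0')+0=1+0=1
L[3]='d': occ=1, LF[3]=C('d')+1=10+1=11
L[4]='3': occ=1, LF[4]=C('3')+1=6+1=7
L[5]='1': occ=0, LF[5]=C('1')+0=3+0=3
L[6]='b': occ=0, LF[6]=C('b')+0=9+0=9
L[7]='a': occ=0, LF[7]=C('a')+0=8+0=8
L[8]='0': occ=1, LF[8]=C('0')+1=1+1=2
L[9]='1': occ=1, LF[9]=C('1')+1=3+1=4
L[10]='1': occ=2, LF[10]=C('1')+2=3+2=5
L[11]='$': occ=0, LF[11]=C('$')+0=0+0=0

Answer: 6 10 1 11 7 3 9 8 2 4 5 0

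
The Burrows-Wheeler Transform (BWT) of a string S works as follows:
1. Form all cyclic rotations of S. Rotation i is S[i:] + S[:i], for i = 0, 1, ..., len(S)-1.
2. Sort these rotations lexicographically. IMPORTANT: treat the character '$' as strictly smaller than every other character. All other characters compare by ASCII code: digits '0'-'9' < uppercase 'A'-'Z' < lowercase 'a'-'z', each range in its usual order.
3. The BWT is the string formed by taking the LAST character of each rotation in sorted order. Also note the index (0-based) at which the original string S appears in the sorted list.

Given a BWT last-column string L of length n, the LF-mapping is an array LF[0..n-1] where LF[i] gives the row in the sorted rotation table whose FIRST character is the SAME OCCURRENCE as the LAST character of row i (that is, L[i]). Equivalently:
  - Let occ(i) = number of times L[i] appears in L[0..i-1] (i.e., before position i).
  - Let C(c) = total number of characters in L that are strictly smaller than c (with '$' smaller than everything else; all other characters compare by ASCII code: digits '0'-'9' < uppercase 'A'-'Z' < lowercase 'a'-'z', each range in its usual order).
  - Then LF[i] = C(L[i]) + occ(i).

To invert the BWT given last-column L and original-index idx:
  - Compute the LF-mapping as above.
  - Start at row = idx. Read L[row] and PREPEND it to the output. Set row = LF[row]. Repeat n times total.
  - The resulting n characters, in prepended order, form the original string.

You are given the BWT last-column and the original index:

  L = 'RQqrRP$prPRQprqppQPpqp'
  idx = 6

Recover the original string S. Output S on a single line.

LF mapping: 7 4 16 19 8 1 0 10 20 2 9 5 11 21 17 12 13 6 3 14 18 15
Walk LF starting at row 6, prepending L[row]:
  step 1: row=6, L[6]='$', prepend. Next row=LF[6]=0
  step 2: row=0, L[0]='R', prepend. Next row=LF[0]=7
  step 3: row=7, L[7]='p', prepend. Next row=LF[7]=10
  step 4: row=10, L[10]='R', prepend. Next row=LF[10]=9
  step 5: row=9, L[9]='P', prepend. Next row=LF[9]=2
  step 6: row=2, L[2]='q', prepend. Next row=LF[2]=16
  step 7: row=16, L[16]='p', prepend. Next row=LF[16]=13
  step 8: row=13, L[13]='r', prepend. Next row=LF[13]=21
  step 9: row=21, L[21]='p', prepend. Next row=LF[21]=15
  step 10: row=15, L[15]='p', prepend. Next row=LF[15]=12
  step 11: row=12, L[12]='p', prepend. Next row=LF[12]=11
  step 12: row=11, L[11]='Q', prepend. Next row=LF[11]=5
  step 13: row=5, L[5]='P', prepend. Next row=LF[5]=1
  step 14: row=1, L[1]='Q', prepend. Next row=LF[1]=4
  step 15: row=4, L[4]='R', prepend. Next row=LF[4]=8
  step 16: row=8, L[8]='r', prepend. Next row=LF[8]=20
  step 17: row=20, L[20]='q', prepend. Next row=LF[20]=18
  step 18: row=18, L[18]='P', prepend. Next row=LF[18]=3
  step 19: row=3, L[3]='r', prepend. Next row=LF[3]=19
  step 20: row=19, L[19]='p', prepend. Next row=LF[19]=14
  step 21: row=14, L[14]='q', prepend. Next row=LF[14]=17
  step 22: row=17, L[17]='Q', prepend. Next row=LF[17]=6
Reversed output: QqprPqrRQPQppprpqPRpR$

Answer: QqprPqrRQPQppprpqPRpR$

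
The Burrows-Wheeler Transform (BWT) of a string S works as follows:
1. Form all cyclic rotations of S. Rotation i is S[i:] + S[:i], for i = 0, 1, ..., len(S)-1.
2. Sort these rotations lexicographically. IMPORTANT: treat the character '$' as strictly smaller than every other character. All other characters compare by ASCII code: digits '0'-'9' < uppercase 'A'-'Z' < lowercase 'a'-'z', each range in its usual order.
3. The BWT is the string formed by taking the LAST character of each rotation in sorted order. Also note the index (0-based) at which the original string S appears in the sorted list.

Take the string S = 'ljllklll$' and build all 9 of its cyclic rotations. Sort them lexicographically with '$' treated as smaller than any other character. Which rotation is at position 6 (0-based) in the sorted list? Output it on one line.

All 9 rotations (rotation i = S[i:]+S[:i]):
  rot[0] = ljllklll$
  rot[1] = jllklll$l
  rot[2] = llklll$lj
  rot[3] = lklll$ljl
  rot[4] = klll$ljll
  rot[5] = lll$ljllk
  rot[6] = ll$ljllkl
  rot[7] = l$ljllkll
  rot[8] = $ljllklll
Sorted (with $ < everything):
  sorted[0] = $ljllklll
  sorted[1] = jllklll$l
  sorted[2] = klll$ljll
  sorted[3] = l$ljllkll
  sorted[4] = ljllklll$
  sorted[5] = lklll$ljl
  sorted[6] = ll$ljllkl
  sorted[7] = llklll$lj
  sorted[8] = lll$ljllk
sorted[6] = ll$ljllkl

Answer: ll$ljllkl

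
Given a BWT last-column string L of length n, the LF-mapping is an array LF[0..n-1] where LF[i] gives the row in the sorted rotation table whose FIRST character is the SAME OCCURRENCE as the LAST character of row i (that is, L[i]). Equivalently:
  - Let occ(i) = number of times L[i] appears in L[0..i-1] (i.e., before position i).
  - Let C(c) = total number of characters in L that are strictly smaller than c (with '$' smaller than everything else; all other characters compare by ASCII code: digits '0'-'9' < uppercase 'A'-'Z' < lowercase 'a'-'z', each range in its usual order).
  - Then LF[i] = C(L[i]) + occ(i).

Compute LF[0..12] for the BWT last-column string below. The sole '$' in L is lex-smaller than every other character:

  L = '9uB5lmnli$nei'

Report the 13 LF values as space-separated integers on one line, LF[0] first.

Char counts: '$':1, '5':1, '9':1, 'B':1, 'e':1, 'i':2, 'l':2, 'm':1, 'n':2, 'u':1
C (first-col start): C('$')=0, C('5')=1, C('9')=2, C('B')=3, C('e')=4, C('i')=5, C('l')=7, C('m')=9, C('n')=10, C('u')=12
L[0]='9': occ=0, LF[0]=C('9')+0=2+0=2
L[1]='u': occ=0, LF[1]=C('u')+0=12+0=12
L[2]='B': occ=0, LF[2]=C('B')+0=3+0=3
L[3]='5': occ=0, LF[3]=C('5')+0=1+0=1
L[4]='l': occ=0, LF[4]=C('l')+0=7+0=7
L[5]='m': occ=0, LF[5]=C('m')+0=9+0=9
L[6]='n': occ=0, LF[6]=C('n')+0=10+0=10
L[7]='l': occ=1, LF[7]=C('l')+1=7+1=8
L[8]='i': occ=0, LF[8]=C('i')+0=5+0=5
L[9]='$': occ=0, LF[9]=C('$')+0=0+0=0
L[10]='n': occ=1, LF[10]=C('n')+1=10+1=11
L[11]='e': occ=0, LF[11]=C('e')+0=4+0=4
L[12]='i': occ=1, LF[12]=C('i')+1=5+1=6

Answer: 2 12 3 1 7 9 10 8 5 0 11 4 6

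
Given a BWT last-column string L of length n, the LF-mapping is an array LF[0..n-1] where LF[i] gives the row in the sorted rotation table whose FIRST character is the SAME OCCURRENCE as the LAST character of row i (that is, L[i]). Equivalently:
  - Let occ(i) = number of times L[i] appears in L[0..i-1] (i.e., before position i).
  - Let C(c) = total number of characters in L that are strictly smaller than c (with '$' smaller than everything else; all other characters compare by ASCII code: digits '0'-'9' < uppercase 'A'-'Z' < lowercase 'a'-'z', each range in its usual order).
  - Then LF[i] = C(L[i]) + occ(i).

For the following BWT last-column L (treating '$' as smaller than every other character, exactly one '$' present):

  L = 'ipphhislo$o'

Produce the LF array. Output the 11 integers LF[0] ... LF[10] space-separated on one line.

Char counts: '$':1, 'h':2, 'i':2, 'l':1, 'o':2, 'p':2, 's':1
C (first-col start): C('$')=0, C('h')=1, C('i')=3, C('l')=5, C('o')=6, C('p')=8, C('s')=10
L[0]='i': occ=0, LF[0]=C('i')+0=3+0=3
L[1]='p': occ=0, LF[1]=C('p')+0=8+0=8
L[2]='p': occ=1, LF[2]=C('p')+1=8+1=9
L[3]='h': occ=0, LF[3]=C('h')+0=1+0=1
L[4]='h': occ=1, LF[4]=C('h')+1=1+1=2
L[5]='i': occ=1, LF[5]=C('i')+1=3+1=4
L[6]='s': occ=0, LF[6]=C('s')+0=10+0=10
L[7]='l': occ=0, LF[7]=C('l')+0=5+0=5
L[8]='o': occ=0, LF[8]=C('o')+0=6+0=6
L[9]='$': occ=0, LF[9]=C('$')+0=0+0=0
L[10]='o': occ=1, LF[10]=C('o')+1=6+1=7

Answer: 3 8 9 1 2 4 10 5 6 0 7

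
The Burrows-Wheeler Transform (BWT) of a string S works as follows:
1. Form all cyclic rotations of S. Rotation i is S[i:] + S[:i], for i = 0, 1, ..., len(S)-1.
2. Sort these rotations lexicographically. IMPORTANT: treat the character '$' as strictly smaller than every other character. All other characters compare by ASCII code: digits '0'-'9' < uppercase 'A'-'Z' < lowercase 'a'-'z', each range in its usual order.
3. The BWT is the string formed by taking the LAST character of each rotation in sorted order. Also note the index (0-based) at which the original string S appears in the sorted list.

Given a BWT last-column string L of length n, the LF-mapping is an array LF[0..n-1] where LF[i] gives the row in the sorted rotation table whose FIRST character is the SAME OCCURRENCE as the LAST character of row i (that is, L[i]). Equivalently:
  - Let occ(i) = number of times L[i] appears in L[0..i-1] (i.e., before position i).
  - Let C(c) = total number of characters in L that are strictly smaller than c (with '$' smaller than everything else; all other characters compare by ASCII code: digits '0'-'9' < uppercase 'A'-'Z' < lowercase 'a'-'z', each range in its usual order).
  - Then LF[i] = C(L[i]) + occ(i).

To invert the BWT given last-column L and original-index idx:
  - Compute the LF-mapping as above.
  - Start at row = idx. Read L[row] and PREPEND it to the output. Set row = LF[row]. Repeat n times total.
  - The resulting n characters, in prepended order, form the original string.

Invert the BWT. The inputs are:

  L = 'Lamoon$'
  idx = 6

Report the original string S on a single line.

LF mapping: 1 2 3 5 6 4 0
Walk LF starting at row 6, prepending L[row]:
  step 1: row=6, L[6]='$', prepend. Next row=LF[6]=0
  step 2: row=0, L[0]='L', prepend. Next row=LF[0]=1
  step 3: row=1, L[1]='a', prepend. Next row=LF[1]=2
  step 4: row=2, L[2]='m', prepend. Next row=LF[2]=3
  step 5: row=3, L[3]='o', prepend. Next row=LF[3]=5
  step 6: row=5, L[5]='n', prepend. Next row=LF[5]=4
  step 7: row=4, L[4]='o', prepend. Next row=LF[4]=6
Reversed output: onomaL$

Answer: onomaL$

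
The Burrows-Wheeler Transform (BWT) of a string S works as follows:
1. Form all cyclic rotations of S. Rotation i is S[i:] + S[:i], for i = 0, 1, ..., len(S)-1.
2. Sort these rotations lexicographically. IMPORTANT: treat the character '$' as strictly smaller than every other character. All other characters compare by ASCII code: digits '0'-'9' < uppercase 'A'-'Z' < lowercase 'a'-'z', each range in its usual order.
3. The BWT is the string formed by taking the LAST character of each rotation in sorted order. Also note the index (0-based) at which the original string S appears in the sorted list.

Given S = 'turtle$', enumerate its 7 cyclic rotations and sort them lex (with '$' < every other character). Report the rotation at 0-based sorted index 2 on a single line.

All 7 rotations (rotation i = S[i:]+S[:i]):
  rot[0] = turtle$
  rot[1] = urtle$t
  rot[2] = rtle$tu
  rot[3] = tle$tur
  rot[4] = le$turt
  rot[5] = e$turtl
  rot[6] = $turtle
Sorted (with $ < everything):
  sorted[0] = $turtle
  sorted[1] = e$turtl
  sorted[2] = le$turt
  sorted[3] = rtle$tu
  sorted[4] = tle$tur
  sorted[5] = turtle$
  sorted[6] = urtle$t
sorted[2] = le$turt

Answer: le$turt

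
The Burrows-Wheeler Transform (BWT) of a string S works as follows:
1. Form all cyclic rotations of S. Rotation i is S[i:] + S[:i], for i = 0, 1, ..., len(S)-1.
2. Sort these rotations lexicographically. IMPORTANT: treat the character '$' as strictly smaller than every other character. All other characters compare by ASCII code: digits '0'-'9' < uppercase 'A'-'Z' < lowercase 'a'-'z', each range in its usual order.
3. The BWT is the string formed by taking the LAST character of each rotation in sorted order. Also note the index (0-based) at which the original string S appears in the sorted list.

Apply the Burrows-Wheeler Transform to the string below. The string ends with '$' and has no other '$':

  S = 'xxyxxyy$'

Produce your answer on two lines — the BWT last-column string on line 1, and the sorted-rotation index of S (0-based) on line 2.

Answer: y$yxxyxx
1

Derivation:
All 8 rotations (rotation i = S[i:]+S[:i]):
  rot[0] = xxyxxyy$
  rot[1] = xyxxyy$x
  rot[2] = yxxyy$xx
  rot[3] = xxyy$xxy
  rot[4] = xyy$xxyx
  rot[5] = yy$xxyxx
  rot[6] = y$xxyxxy
  rot[7] = $xxyxxyy
Sorted (with $ < everything):
  sorted[0] = $xxyxxyy  (last char: 'y')
  sorted[1] = xxyxxyy$  (last char: '$')
  sorted[2] = xxyy$xxy  (last char: 'y')
  sorted[3] = xyxxyy$x  (last char: 'x')
  sorted[4] = xyy$xxyx  (last char: 'x')
  sorted[5] = y$xxyxxy  (last char: 'y')
  sorted[6] = yxxyy$xx  (last char: 'x')
  sorted[7] = yy$xxyxx  (last char: 'x')
Last column: y$yxxyxx
Original string S is at sorted index 1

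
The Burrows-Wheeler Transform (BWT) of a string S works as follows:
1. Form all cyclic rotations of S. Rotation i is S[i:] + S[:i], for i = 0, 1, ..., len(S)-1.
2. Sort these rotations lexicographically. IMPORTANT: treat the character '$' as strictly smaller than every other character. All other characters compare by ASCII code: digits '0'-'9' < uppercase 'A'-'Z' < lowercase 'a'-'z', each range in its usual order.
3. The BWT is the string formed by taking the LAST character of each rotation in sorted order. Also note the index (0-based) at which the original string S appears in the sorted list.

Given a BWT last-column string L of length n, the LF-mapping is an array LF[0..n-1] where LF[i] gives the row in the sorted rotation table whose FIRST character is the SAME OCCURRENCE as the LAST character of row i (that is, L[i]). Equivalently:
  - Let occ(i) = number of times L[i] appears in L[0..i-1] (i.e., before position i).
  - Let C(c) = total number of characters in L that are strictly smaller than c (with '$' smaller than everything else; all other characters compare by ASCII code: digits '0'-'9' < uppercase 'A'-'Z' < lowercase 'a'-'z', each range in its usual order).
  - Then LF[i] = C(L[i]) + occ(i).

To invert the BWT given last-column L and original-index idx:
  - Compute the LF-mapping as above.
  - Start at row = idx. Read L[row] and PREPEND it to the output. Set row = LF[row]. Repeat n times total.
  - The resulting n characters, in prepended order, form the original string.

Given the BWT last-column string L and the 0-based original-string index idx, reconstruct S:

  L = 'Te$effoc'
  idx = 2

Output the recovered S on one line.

LF mapping: 1 3 0 4 5 6 7 2
Walk LF starting at row 2, prepending L[row]:
  step 1: row=2, L[2]='$', prepend. Next row=LF[2]=0
  step 2: row=0, L[0]='T', prepend. Next row=LF[0]=1
  step 3: row=1, L[1]='e', prepend. Next row=LF[1]=3
  step 4: row=3, L[3]='e', prepend. Next row=LF[3]=4
  step 5: row=4, L[4]='f', prepend. Next row=LF[4]=5
  step 6: row=5, L[5]='f', prepend. Next row=LF[5]=6
  step 7: row=6, L[6]='o', prepend. Next row=LF[6]=7
  step 8: row=7, L[7]='c', prepend. Next row=LF[7]=2
Reversed output: coffeeT$

Answer: coffeeT$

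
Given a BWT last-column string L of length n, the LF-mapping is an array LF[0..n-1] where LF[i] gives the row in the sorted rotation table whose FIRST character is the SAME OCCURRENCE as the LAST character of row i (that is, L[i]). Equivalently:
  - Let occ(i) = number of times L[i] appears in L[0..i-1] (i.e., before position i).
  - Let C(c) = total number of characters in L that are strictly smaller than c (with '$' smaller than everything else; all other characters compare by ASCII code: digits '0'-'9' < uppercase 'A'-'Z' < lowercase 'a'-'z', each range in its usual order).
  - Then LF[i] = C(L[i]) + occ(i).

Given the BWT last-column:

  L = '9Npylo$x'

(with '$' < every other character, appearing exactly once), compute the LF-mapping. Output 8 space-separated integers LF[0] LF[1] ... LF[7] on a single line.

Char counts: '$':1, '9':1, 'N':1, 'l':1, 'o':1, 'p':1, 'x':1, 'y':1
C (first-col start): C('$')=0, C('9')=1, C('N')=2, C('l')=3, C('o')=4, C('p')=5, C('x')=6, C('y')=7
L[0]='9': occ=0, LF[0]=C('9')+0=1+0=1
L[1]='N': occ=0, LF[1]=C('N')+0=2+0=2
L[2]='p': occ=0, LF[2]=C('p')+0=5+0=5
L[3]='y': occ=0, LF[3]=C('y')+0=7+0=7
L[4]='l': occ=0, LF[4]=C('l')+0=3+0=3
L[5]='o': occ=0, LF[5]=C('o')+0=4+0=4
L[6]='$': occ=0, LF[6]=C('$')+0=0+0=0
L[7]='x': occ=0, LF[7]=C('x')+0=6+0=6

Answer: 1 2 5 7 3 4 0 6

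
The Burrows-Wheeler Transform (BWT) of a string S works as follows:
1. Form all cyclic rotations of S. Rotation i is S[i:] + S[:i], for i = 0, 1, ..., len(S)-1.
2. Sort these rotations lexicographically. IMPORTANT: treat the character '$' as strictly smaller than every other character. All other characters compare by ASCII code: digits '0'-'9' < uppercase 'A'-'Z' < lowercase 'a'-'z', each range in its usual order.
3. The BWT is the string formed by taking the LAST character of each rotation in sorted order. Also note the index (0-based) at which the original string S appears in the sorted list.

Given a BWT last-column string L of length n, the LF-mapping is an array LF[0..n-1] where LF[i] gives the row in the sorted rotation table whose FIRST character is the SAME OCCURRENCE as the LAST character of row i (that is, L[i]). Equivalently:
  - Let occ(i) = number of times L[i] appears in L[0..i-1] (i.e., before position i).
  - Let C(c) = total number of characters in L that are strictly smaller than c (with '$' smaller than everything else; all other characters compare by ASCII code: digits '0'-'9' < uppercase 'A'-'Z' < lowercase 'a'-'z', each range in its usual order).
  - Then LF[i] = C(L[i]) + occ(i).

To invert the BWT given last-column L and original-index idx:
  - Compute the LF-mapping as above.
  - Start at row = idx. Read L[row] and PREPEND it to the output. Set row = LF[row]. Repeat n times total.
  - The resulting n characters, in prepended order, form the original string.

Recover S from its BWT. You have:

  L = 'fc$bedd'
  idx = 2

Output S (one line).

Answer: cbdedf$

Derivation:
LF mapping: 6 2 0 1 5 3 4
Walk LF starting at row 2, prepending L[row]:
  step 1: row=2, L[2]='$', prepend. Next row=LF[2]=0
  step 2: row=0, L[0]='f', prepend. Next row=LF[0]=6
  step 3: row=6, L[6]='d', prepend. Next row=LF[6]=4
  step 4: row=4, L[4]='e', prepend. Next row=LF[4]=5
  step 5: row=5, L[5]='d', prepend. Next row=LF[5]=3
  step 6: row=3, L[3]='b', prepend. Next row=LF[3]=1
  step 7: row=1, L[1]='c', prepend. Next row=LF[1]=2
Reversed output: cbdedf$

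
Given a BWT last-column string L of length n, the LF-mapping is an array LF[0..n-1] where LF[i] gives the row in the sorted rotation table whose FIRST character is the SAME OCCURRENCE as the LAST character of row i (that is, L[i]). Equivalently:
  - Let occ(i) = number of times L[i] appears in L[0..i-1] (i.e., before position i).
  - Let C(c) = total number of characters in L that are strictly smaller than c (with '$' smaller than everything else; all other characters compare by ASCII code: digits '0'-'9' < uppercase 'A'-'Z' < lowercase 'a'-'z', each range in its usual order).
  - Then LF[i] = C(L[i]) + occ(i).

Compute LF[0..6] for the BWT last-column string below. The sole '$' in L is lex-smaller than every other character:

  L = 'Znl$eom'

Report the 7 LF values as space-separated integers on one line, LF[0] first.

Answer: 1 5 3 0 2 6 4

Derivation:
Char counts: '$':1, 'Z':1, 'e':1, 'l':1, 'm':1, 'n':1, 'o':1
C (first-col start): C('$')=0, C('Z')=1, C('e')=2, C('l')=3, C('m')=4, C('n')=5, C('o')=6
L[0]='Z': occ=0, LF[0]=C('Z')+0=1+0=1
L[1]='n': occ=0, LF[1]=C('n')+0=5+0=5
L[2]='l': occ=0, LF[2]=C('l')+0=3+0=3
L[3]='$': occ=0, LF[3]=C('$')+0=0+0=0
L[4]='e': occ=0, LF[4]=C('e')+0=2+0=2
L[5]='o': occ=0, LF[5]=C('o')+0=6+0=6
L[6]='m': occ=0, LF[6]=C('m')+0=4+0=4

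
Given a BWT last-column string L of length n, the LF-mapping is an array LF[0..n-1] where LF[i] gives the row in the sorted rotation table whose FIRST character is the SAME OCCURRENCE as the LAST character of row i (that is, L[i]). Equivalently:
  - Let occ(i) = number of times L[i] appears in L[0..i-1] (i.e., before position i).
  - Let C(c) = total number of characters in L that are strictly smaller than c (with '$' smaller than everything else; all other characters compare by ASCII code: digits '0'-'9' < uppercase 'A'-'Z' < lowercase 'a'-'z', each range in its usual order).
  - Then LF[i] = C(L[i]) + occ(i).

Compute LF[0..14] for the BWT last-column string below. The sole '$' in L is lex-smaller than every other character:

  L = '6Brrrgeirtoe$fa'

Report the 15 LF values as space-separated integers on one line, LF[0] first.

Char counts: '$':1, '6':1, 'B':1, 'a':1, 'e':2, 'f':1, 'g':1, 'i':1, 'o':1, 'r':4, 't':1
C (first-col start): C('$')=0, C('6')=1, C('B')=2, C('a')=3, C('e')=4, C('f')=6, C('g')=7, C('i')=8, C('o')=9, C('r')=10, C('t')=14
L[0]='6': occ=0, LF[0]=C('6')+0=1+0=1
L[1]='B': occ=0, LF[1]=C('B')+0=2+0=2
L[2]='r': occ=0, LF[2]=C('r')+0=10+0=10
L[3]='r': occ=1, LF[3]=C('r')+1=10+1=11
L[4]='r': occ=2, LF[4]=C('r')+2=10+2=12
L[5]='g': occ=0, LF[5]=C('g')+0=7+0=7
L[6]='e': occ=0, LF[6]=C('e')+0=4+0=4
L[7]='i': occ=0, LF[7]=C('i')+0=8+0=8
L[8]='r': occ=3, LF[8]=C('r')+3=10+3=13
L[9]='t': occ=0, LF[9]=C('t')+0=14+0=14
L[10]='o': occ=0, LF[10]=C('o')+0=9+0=9
L[11]='e': occ=1, LF[11]=C('e')+1=4+1=5
L[12]='$': occ=0, LF[12]=C('$')+0=0+0=0
L[13]='f': occ=0, LF[13]=C('f')+0=6+0=6
L[14]='a': occ=0, LF[14]=C('a')+0=3+0=3

Answer: 1 2 10 11 12 7 4 8 13 14 9 5 0 6 3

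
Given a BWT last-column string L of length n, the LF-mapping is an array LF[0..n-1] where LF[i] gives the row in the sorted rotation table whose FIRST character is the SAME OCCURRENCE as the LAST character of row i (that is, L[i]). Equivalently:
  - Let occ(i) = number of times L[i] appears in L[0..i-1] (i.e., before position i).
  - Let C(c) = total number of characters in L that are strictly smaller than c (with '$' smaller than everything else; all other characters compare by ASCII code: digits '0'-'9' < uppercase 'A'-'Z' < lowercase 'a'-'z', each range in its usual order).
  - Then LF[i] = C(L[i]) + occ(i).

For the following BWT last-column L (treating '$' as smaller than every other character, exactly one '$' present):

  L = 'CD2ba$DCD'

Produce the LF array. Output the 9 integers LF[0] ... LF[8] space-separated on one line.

Answer: 2 4 1 8 7 0 5 3 6

Derivation:
Char counts: '$':1, '2':1, 'C':2, 'D':3, 'a':1, 'b':1
C (first-col start): C('$')=0, C('2')=1, C('C')=2, C('D')=4, C('a')=7, C('b')=8
L[0]='C': occ=0, LF[0]=C('C')+0=2+0=2
L[1]='D': occ=0, LF[1]=C('D')+0=4+0=4
L[2]='2': occ=0, LF[2]=C('2')+0=1+0=1
L[3]='b': occ=0, LF[3]=C('b')+0=8+0=8
L[4]='a': occ=0, LF[4]=C('a')+0=7+0=7
L[5]='$': occ=0, LF[5]=C('$')+0=0+0=0
L[6]='D': occ=1, LF[6]=C('D')+1=4+1=5
L[7]='C': occ=1, LF[7]=C('C')+1=2+1=3
L[8]='D': occ=2, LF[8]=C('D')+2=4+2=6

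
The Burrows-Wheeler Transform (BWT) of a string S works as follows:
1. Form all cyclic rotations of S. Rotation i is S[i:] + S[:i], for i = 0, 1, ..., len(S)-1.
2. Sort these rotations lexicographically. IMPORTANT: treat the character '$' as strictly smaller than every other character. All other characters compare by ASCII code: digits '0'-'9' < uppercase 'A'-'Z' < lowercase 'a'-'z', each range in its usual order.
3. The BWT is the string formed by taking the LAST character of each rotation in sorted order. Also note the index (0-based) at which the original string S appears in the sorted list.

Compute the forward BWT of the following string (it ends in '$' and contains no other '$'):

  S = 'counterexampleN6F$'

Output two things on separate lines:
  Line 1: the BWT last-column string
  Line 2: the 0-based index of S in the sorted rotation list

All 18 rotations (rotation i = S[i:]+S[:i]):
  rot[0] = counterexampleN6F$
  rot[1] = ounterexampleN6F$c
  rot[2] = unterexampleN6F$co
  rot[3] = nterexampleN6F$cou
  rot[4] = terexampleN6F$coun
  rot[5] = erexampleN6F$count
  rot[6] = rexampleN6F$counte
  rot[7] = exampleN6F$counter
  rot[8] = xampleN6F$countere
  rot[9] = ampleN6F$counterex
  rot[10] = mpleN6F$counterexa
  rot[11] = pleN6F$counterexam
  rot[12] = leN6F$counterexamp
  rot[13] = eN6F$counterexampl
  rot[14] = N6F$counterexample
  rot[15] = 6F$counterexampleN
  rot[16] = F$counterexampleN6
  rot[17] = $counterexampleN6F
Sorted (with $ < everything):
  sorted[0] = $counterexampleN6F  (last char: 'F')
  sorted[1] = 6F$counterexampleN  (last char: 'N')
  sorted[2] = F$counterexampleN6  (last char: '6')
  sorted[3] = N6F$counterexample  (last char: 'e')
  sorted[4] = ampleN6F$counterex  (last char: 'x')
  sorted[5] = counterexampleN6F$  (last char: '$')
  sorted[6] = eN6F$counterexampl  (last char: 'l')
  sorted[7] = erexampleN6F$count  (last char: 't')
  sorted[8] = exampleN6F$counter  (last char: 'r')
  sorted[9] = leN6F$counterexamp  (last char: 'p')
  sorted[10] = mpleN6F$counterexa  (last char: 'a')
  sorted[11] = nterexampleN6F$cou  (last char: 'u')
  sorted[12] = ounterexampleN6F$c  (last char: 'c')
  sorted[13] = pleN6F$counterexam  (last char: 'm')
  sorted[14] = rexampleN6F$counte  (last char: 'e')
  sorted[15] = terexampleN6F$coun  (last char: 'n')
  sorted[16] = unterexampleN6F$co  (last char: 'o')
  sorted[17] = xampleN6F$countere  (last char: 'e')
Last column: FN6ex$ltrpaucmenoe
Original string S is at sorted index 5

Answer: FN6ex$ltrpaucmenoe
5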